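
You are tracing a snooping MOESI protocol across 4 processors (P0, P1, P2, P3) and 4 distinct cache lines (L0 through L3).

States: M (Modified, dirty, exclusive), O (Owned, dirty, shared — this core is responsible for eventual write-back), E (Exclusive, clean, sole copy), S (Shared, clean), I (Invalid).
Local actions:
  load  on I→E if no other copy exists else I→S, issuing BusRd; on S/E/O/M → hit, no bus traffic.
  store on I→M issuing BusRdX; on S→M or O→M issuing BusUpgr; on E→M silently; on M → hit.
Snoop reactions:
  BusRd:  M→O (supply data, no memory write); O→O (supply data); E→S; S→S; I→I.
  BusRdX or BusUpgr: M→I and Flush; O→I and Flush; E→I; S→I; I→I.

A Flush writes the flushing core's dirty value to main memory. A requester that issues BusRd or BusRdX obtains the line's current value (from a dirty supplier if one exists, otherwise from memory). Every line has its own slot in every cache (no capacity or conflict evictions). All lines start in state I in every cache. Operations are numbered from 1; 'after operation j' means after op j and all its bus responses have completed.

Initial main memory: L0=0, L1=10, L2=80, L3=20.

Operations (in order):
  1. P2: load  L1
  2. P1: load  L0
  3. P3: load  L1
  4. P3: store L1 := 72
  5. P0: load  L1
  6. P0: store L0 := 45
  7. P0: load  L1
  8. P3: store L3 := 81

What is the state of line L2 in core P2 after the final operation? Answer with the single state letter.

state = I

[1] P2: load  L1 | P0:I, P1:I, P2:E(10), P3:I | bus: BusRd
[2] P1: load  L0 | P0:I, P1:E(0), P2:I, P3:I | bus: BusRd
[3] P3: load  L1 | P0:I, P1:I, P2:S(10), P3:S(10) | bus: BusRd
[4] P3: store L1 := 72 | P0:I, P1:I, P2:I, P3:M(72) | bus: BusUpgr
[5] P0: load  L1 | P0:S(72), P1:I, P2:I, P3:O(72) | bus: BusRd
[6] P0: store L0 := 45 | P0:M(45), P1:I, P2:I, P3:I | bus: BusRdX
[7] P0: load  L1 | P0:S(72), P1:I, P2:I, P3:O(72) | bus: none
[8] P3: store L3 := 81 | P0:I, P1:I, P2:I, P3:M(81) | bus: BusRdX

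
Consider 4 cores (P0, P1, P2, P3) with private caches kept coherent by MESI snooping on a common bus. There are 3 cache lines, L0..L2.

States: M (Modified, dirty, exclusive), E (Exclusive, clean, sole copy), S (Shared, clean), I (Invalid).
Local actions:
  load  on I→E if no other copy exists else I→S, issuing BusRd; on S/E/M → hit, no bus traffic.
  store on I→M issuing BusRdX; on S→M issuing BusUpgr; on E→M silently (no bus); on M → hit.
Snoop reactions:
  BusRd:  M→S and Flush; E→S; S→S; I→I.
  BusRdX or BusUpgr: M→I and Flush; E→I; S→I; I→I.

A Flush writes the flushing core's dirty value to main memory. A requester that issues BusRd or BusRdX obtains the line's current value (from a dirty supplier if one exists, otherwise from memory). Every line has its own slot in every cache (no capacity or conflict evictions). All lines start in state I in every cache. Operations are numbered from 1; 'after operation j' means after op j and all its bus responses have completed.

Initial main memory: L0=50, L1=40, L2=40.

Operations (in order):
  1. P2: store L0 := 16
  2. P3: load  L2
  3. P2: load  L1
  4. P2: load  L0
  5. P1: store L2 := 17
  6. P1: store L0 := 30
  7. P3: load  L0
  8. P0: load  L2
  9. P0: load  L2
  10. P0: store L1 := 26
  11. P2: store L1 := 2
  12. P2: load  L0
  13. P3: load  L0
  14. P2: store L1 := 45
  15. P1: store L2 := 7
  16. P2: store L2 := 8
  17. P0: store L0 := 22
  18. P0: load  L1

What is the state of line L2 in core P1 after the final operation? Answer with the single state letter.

state = I

  op1 P2: store L0 := 16 → I/I/M/I on L0; bus BusRdX; mem=50
  op2 P3: load  L2 → I/I/I/E on L2; bus BusRd; mem=40
  op3 P2: load  L1 → I/I/E/I on L1; bus BusRd; mem=40
  op4 P2: load  L0 → I/I/M/I on L0; bus (none); mem=50
  op5 P1: store L2 := 17 → I/M/I/I on L2; bus BusRdX; mem=40
  op6 P1: store L0 := 30 → I/M/I/I on L0; bus BusRdX Flush; mem=16
  op7 P3: load  L0 → I/S/I/S on L0; bus BusRd Flush; mem=30
  op8 P0: load  L2 → S/S/I/I on L2; bus BusRd Flush; mem=17
  op9 P0: load  L2 → S/S/I/I on L2; bus (none); mem=17
  op10 P0: store L1 := 26 → M/I/I/I on L1; bus BusRdX; mem=40
  op11 P2: store L1 := 2 → I/I/M/I on L1; bus BusRdX Flush; mem=26
  op12 P2: load  L0 → I/S/S/S on L0; bus BusRd; mem=30
  op13 P3: load  L0 → I/S/S/S on L0; bus (none); mem=30
  op14 P2: store L1 := 45 → I/I/M/I on L1; bus (none); mem=26
  op15 P1: store L2 := 7 → I/M/I/I on L2; bus BusUpgr; mem=17
  op16 P2: store L2 := 8 → I/I/M/I on L2; bus BusRdX Flush; mem=7
  op17 P0: store L0 := 22 → M/I/I/I on L0; bus BusRdX; mem=30
  op18 P0: load  L1 → S/I/S/I on L1; bus BusRd Flush; mem=45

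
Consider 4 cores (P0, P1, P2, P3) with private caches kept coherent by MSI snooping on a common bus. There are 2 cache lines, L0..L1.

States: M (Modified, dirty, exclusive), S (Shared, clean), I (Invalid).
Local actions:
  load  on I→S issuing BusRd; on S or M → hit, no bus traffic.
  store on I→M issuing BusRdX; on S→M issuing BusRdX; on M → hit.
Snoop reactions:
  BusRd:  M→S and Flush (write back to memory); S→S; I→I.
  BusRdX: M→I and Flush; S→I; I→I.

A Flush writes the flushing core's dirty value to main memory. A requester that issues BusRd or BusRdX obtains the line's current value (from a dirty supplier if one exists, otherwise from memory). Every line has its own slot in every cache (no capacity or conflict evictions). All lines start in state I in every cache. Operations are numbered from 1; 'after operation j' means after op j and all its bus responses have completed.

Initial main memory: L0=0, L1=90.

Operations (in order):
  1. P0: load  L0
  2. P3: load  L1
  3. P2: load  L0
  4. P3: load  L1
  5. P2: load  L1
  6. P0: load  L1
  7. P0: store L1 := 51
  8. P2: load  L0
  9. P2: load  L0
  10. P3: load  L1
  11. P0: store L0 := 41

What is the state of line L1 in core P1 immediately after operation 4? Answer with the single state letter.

state = I

1. P0: load  L0  bus=[BusRd]  L0: P0=S P1=I P2=I P3=I  mem[L0]=0
2. P3: load  L1  bus=[BusRd]  L1: P0=I P1=I P2=I P3=S  mem[L1]=90
3. P2: load  L0  bus=[BusRd]  L0: P0=S P1=I P2=S P3=I  mem[L0]=0
4. P3: load  L1  bus=[-]  L1: P0=I P1=I P2=I P3=S  mem[L1]=90
5. P2: load  L1  bus=[BusRd]  L1: P0=I P1=I P2=S P3=S  mem[L1]=90
6. P0: load  L1  bus=[BusRd]  L1: P0=S P1=I P2=S P3=S  mem[L1]=90
7. P0: store L1 := 51  bus=[BusRdX]  L1: P0=M P1=I P2=I P3=I  mem[L1]=90
8. P2: load  L0  bus=[-]  L0: P0=S P1=I P2=S P3=I  mem[L0]=0
9. P2: load  L0  bus=[-]  L0: P0=S P1=I P2=S P3=I  mem[L0]=0
10. P3: load  L1  bus=[BusRd,Flush]  L1: P0=S P1=I P2=I P3=S  mem[L1]=51
11. P0: store L0 := 41  bus=[BusRdX]  L0: P0=M P1=I P2=I P3=I  mem[L0]=0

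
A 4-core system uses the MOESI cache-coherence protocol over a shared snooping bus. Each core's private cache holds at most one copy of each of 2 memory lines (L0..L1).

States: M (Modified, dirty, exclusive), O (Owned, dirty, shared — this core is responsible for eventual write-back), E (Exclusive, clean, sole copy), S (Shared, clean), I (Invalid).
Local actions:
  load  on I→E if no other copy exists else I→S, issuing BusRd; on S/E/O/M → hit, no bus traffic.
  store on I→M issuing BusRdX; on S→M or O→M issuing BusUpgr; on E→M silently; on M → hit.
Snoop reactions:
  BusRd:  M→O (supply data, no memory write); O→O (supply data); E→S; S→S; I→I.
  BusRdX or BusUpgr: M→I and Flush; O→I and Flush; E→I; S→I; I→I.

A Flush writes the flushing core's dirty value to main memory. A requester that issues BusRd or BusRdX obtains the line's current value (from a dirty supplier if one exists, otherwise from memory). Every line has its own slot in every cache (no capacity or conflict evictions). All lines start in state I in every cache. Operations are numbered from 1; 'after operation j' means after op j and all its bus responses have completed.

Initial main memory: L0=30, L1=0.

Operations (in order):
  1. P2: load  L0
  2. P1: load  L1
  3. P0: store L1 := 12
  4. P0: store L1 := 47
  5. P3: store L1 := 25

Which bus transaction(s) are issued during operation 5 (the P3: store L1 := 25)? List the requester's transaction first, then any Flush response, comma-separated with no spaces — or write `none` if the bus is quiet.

step 1: P2: load  L0  ⟶  IIEI  (L0)  txn=BusRd  M[L0]=30
step 2: P1: load  L1  ⟶  IEII  (L1)  txn=BusRd  M[L1]=0
step 3: P0: store L1 := 12  ⟶  MIII  (L1)  txn=BusRdX  M[L1]=0
step 4: P0: store L1 := 47  ⟶  MIII  (L1)  txn=∅  M[L1]=0
step 5: P3: store L1 := 25  ⟶  IIIM  (L1)  txn=BusRdX+Flush  M[L1]=47

bus = BusRdX,Flush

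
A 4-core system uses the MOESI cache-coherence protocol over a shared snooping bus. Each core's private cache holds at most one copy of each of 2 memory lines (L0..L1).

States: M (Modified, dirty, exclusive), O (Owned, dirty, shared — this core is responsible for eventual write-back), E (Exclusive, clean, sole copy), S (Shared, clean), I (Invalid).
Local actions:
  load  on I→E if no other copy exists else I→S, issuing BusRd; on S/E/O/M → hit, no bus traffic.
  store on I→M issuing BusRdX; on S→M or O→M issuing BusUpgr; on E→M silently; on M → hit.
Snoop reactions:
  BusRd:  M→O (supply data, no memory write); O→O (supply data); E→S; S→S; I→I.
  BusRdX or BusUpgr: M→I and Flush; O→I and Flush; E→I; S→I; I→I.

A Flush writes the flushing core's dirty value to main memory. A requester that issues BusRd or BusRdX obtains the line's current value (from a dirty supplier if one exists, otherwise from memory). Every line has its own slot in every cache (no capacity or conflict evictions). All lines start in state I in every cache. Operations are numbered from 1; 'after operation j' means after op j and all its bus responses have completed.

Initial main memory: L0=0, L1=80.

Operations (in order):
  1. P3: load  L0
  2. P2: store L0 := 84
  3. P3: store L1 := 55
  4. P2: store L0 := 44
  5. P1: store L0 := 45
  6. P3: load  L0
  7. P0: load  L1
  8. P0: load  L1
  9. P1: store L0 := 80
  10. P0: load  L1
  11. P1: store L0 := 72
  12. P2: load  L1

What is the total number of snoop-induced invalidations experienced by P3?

step 1: P3: load  L0  ⟶  IIIE  (L0)  txn=BusRd  M[L0]=0
step 2: P2: store L0 := 84  ⟶  IIMI  (L0)  txn=BusRdX  M[L0]=0
step 3: P3: store L1 := 55  ⟶  IIIM  (L1)  txn=BusRdX  M[L1]=80
step 4: P2: store L0 := 44  ⟶  IIMI  (L0)  txn=∅  M[L0]=0
step 5: P1: store L0 := 45  ⟶  IMII  (L0)  txn=BusRdX+Flush  M[L0]=44
step 6: P3: load  L0  ⟶  IOIS  (L0)  txn=BusRd  M[L0]=44
step 7: P0: load  L1  ⟶  SIIO  (L1)  txn=BusRd  M[L1]=80
step 8: P0: load  L1  ⟶  SIIO  (L1)  txn=∅  M[L1]=80
step 9: P1: store L0 := 80  ⟶  IMII  (L0)  txn=BusUpgr  M[L0]=44
step 10: P0: load  L1  ⟶  SIIO  (L1)  txn=∅  M[L1]=80
step 11: P1: store L0 := 72  ⟶  IMII  (L0)  txn=∅  M[L0]=44
step 12: P2: load  L1  ⟶  SISO  (L1)  txn=BusRd  M[L1]=80

invalidations = 2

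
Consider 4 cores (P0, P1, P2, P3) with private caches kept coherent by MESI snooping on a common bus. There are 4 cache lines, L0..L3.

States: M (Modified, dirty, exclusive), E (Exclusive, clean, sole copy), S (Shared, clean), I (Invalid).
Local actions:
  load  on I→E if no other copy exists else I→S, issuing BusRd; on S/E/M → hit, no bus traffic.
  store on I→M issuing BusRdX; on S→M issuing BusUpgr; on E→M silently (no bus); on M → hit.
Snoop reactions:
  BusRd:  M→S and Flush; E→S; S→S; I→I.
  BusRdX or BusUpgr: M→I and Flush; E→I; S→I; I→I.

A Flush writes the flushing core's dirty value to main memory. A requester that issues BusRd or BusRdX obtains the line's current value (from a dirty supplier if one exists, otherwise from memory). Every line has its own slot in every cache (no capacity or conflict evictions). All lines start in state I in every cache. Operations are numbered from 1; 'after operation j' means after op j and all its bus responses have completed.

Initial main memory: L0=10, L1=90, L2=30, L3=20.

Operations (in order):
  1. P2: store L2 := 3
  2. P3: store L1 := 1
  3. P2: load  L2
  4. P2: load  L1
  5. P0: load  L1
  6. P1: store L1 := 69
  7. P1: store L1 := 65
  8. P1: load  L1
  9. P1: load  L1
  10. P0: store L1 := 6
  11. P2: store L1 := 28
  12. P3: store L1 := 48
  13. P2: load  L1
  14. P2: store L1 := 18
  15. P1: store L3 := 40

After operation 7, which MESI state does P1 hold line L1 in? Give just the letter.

[1] P2: store L2 := 3 | P0:I, P1:I, P2:M(3), P3:I | bus: BusRdX
[2] P3: store L1 := 1 | P0:I, P1:I, P2:I, P3:M(1) | bus: BusRdX
[3] P2: load  L2 | P0:I, P1:I, P2:M(3), P3:I | bus: none
[4] P2: load  L1 | P0:I, P1:I, P2:S(1), P3:S(1) | bus: BusRd,Flush
[5] P0: load  L1 | P0:S(1), P1:I, P2:S(1), P3:S(1) | bus: BusRd
[6] P1: store L1 := 69 | P0:I, P1:M(69), P2:I, P3:I | bus: BusRdX
[7] P1: store L1 := 65 | P0:I, P1:M(65), P2:I, P3:I | bus: none
[8] P1: load  L1 | P0:I, P1:M(65), P2:I, P3:I | bus: none
[9] P1: load  L1 | P0:I, P1:M(65), P2:I, P3:I | bus: none
[10] P0: store L1 := 6 | P0:M(6), P1:I, P2:I, P3:I | bus: BusRdX,Flush
[11] P2: store L1 := 28 | P0:I, P1:I, P2:M(28), P3:I | bus: BusRdX,Flush
[12] P3: store L1 := 48 | P0:I, P1:I, P2:I, P3:M(48) | bus: BusRdX,Flush
[13] P2: load  L1 | P0:I, P1:I, P2:S(48), P3:S(48) | bus: BusRd,Flush
[14] P2: store L1 := 18 | P0:I, P1:I, P2:M(18), P3:I | bus: BusUpgr
[15] P1: store L3 := 40 | P0:I, P1:M(40), P2:I, P3:I | bus: BusRdX

state = M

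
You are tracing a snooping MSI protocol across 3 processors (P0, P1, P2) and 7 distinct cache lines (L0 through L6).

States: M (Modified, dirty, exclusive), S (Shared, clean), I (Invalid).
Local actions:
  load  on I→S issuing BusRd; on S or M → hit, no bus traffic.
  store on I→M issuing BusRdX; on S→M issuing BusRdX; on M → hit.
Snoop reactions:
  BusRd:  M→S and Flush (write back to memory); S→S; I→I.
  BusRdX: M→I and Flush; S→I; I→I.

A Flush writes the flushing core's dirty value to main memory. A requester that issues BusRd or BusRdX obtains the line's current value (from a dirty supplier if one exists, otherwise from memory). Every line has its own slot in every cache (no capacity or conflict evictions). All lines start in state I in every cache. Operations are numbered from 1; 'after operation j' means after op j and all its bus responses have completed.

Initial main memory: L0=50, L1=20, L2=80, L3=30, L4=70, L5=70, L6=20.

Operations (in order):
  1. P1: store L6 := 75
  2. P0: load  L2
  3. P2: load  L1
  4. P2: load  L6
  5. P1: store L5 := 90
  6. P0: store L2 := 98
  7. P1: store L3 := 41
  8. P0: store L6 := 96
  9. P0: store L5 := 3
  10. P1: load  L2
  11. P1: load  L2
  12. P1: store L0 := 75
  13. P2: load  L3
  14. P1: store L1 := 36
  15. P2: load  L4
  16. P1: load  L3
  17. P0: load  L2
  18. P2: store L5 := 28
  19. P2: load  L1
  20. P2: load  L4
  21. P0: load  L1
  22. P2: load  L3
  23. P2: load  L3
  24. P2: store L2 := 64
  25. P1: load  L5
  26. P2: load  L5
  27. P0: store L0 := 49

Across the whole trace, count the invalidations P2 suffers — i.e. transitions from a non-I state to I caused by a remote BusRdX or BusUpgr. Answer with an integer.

invalidations = 2

[1] P1: store L6 := 75 | P0:I, P1:M(75), P2:I | bus: BusRdX
[2] P0: load  L2 | P0:S(80), P1:I, P2:I | bus: BusRd
[3] P2: load  L1 | P0:I, P1:I, P2:S(20) | bus: BusRd
[4] P2: load  L6 | P0:I, P1:S(75), P2:S(75) | bus: BusRd,Flush
[5] P1: store L5 := 90 | P0:I, P1:M(90), P2:I | bus: BusRdX
[6] P0: store L2 := 98 | P0:M(98), P1:I, P2:I | bus: BusRdX
[7] P1: store L3 := 41 | P0:I, P1:M(41), P2:I | bus: BusRdX
[8] P0: store L6 := 96 | P0:M(96), P1:I, P2:I | bus: BusRdX
[9] P0: store L5 := 3 | P0:M(3), P1:I, P2:I | bus: BusRdX,Flush
[10] P1: load  L2 | P0:S(98), P1:S(98), P2:I | bus: BusRd,Flush
[11] P1: load  L2 | P0:S(98), P1:S(98), P2:I | bus: none
[12] P1: store L0 := 75 | P0:I, P1:M(75), P2:I | bus: BusRdX
[13] P2: load  L3 | P0:I, P1:S(41), P2:S(41) | bus: BusRd,Flush
[14] P1: store L1 := 36 | P0:I, P1:M(36), P2:I | bus: BusRdX
[15] P2: load  L4 | P0:I, P1:I, P2:S(70) | bus: BusRd
[16] P1: load  L3 | P0:I, P1:S(41), P2:S(41) | bus: none
[17] P0: load  L2 | P0:S(98), P1:S(98), P2:I | bus: none
[18] P2: store L5 := 28 | P0:I, P1:I, P2:M(28) | bus: BusRdX,Flush
[19] P2: load  L1 | P0:I, P1:S(36), P2:S(36) | bus: BusRd,Flush
[20] P2: load  L4 | P0:I, P1:I, P2:S(70) | bus: none
[21] P0: load  L1 | P0:S(36), P1:S(36), P2:S(36) | bus: BusRd
[22] P2: load  L3 | P0:I, P1:S(41), P2:S(41) | bus: none
[23] P2: load  L3 | P0:I, P1:S(41), P2:S(41) | bus: none
[24] P2: store L2 := 64 | P0:I, P1:I, P2:M(64) | bus: BusRdX
[25] P1: load  L5 | P0:I, P1:S(28), P2:S(28) | bus: BusRd,Flush
[26] P2: load  L5 | P0:I, P1:S(28), P2:S(28) | bus: none
[27] P0: store L0 := 49 | P0:M(49), P1:I, P2:I | bus: BusRdX,Flush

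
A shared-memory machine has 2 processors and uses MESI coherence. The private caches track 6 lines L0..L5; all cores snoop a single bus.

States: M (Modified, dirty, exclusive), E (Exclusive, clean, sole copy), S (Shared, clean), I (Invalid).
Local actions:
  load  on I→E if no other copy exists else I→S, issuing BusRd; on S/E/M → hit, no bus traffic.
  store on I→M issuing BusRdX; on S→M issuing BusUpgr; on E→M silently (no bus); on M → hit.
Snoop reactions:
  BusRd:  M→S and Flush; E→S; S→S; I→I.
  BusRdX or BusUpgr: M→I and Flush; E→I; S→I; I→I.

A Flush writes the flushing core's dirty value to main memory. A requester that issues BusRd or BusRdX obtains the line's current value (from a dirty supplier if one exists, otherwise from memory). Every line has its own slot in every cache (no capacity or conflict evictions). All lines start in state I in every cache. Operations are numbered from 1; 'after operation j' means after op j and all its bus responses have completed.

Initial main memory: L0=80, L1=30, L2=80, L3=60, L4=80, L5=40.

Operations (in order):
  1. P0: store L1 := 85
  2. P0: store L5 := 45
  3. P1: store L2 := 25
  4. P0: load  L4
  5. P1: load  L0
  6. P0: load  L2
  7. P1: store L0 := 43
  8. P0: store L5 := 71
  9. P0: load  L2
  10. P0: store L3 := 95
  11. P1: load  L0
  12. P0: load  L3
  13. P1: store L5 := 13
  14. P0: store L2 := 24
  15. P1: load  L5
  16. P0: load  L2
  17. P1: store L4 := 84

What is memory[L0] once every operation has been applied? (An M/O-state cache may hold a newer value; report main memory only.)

  op1 P0: store L1 := 85 → M/I on L1; bus BusRdX; mem=30
  op2 P0: store L5 := 45 → M/I on L5; bus BusRdX; mem=40
  op3 P1: store L2 := 25 → I/M on L2; bus BusRdX; mem=80
  op4 P0: load  L4 → E/I on L4; bus BusRd; mem=80
  op5 P1: load  L0 → I/E on L0; bus BusRd; mem=80
  op6 P0: load  L2 → S/S on L2; bus BusRd Flush; mem=25
  op7 P1: store L0 := 43 → I/M on L0; bus (none); mem=80
  op8 P0: store L5 := 71 → M/I on L5; bus (none); mem=40
  op9 P0: load  L2 → S/S on L2; bus (none); mem=25
  op10 P0: store L3 := 95 → M/I on L3; bus BusRdX; mem=60
  op11 P1: load  L0 → I/M on L0; bus (none); mem=80
  op12 P0: load  L3 → M/I on L3; bus (none); mem=60
  op13 P1: store L5 := 13 → I/M on L5; bus BusRdX Flush; mem=71
  op14 P0: store L2 := 24 → M/I on L2; bus BusUpgr; mem=25
  op15 P1: load  L5 → I/M on L5; bus (none); mem=71
  op16 P0: load  L2 → M/I on L2; bus (none); mem=25
  op17 P1: store L4 := 84 → I/M on L4; bus BusRdX; mem=80

memory[L0] = 80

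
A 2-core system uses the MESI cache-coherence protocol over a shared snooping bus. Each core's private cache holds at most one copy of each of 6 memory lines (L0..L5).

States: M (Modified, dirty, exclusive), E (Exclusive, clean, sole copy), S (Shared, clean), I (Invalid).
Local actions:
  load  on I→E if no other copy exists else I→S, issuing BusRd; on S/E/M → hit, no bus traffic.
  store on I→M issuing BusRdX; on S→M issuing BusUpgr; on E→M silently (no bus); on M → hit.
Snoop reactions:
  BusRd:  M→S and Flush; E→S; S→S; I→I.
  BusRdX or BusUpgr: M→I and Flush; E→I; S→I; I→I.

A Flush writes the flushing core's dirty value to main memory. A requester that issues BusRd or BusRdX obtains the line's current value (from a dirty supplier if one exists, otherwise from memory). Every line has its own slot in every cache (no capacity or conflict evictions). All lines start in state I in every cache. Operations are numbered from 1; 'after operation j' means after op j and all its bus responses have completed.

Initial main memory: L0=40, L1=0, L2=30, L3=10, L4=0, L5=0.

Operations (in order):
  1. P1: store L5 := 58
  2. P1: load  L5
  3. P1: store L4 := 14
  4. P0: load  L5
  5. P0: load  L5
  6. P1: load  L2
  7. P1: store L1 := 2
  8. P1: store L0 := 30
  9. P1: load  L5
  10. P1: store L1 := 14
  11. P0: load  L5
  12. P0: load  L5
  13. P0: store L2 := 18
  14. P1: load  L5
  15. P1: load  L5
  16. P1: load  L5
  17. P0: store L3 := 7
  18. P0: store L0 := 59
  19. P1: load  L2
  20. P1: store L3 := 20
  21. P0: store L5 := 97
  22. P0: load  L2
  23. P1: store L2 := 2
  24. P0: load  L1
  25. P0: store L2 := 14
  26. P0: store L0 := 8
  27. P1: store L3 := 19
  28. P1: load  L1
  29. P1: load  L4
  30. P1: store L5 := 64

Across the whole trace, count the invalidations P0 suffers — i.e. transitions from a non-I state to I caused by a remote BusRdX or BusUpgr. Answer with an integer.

  op1 P1: store L5 := 58 → I/M on L5; bus BusRdX; mem=0
  op2 P1: load  L5 → I/M on L5; bus (none); mem=0
  op3 P1: store L4 := 14 → I/M on L4; bus BusRdX; mem=0
  op4 P0: load  L5 → S/S on L5; bus BusRd Flush; mem=58
  op5 P0: load  L5 → S/S on L5; bus (none); mem=58
  op6 P1: load  L2 → I/E on L2; bus BusRd; mem=30
  op7 P1: store L1 := 2 → I/M on L1; bus BusRdX; mem=0
  op8 P1: store L0 := 30 → I/M on L0; bus BusRdX; mem=40
  op9 P1: load  L5 → S/S on L5; bus (none); mem=58
  op10 P1: store L1 := 14 → I/M on L1; bus (none); mem=0
  op11 P0: load  L5 → S/S on L5; bus (none); mem=58
  op12 P0: load  L5 → S/S on L5; bus (none); mem=58
  op13 P0: store L2 := 18 → M/I on L2; bus BusRdX; mem=30
  op14 P1: load  L5 → S/S on L5; bus (none); mem=58
  op15 P1: load  L5 → S/S on L5; bus (none); mem=58
  op16 P1: load  L5 → S/S on L5; bus (none); mem=58
  op17 P0: store L3 := 7 → M/I on L3; bus BusRdX; mem=10
  op18 P0: store L0 := 59 → M/I on L0; bus BusRdX Flush; mem=30
  op19 P1: load  L2 → S/S on L2; bus BusRd Flush; mem=18
  op20 P1: store L3 := 20 → I/M on L3; bus BusRdX Flush; mem=7
  op21 P0: store L5 := 97 → M/I on L5; bus BusUpgr; mem=58
  op22 P0: load  L2 → S/S on L2; bus (none); mem=18
  op23 P1: store L2 := 2 → I/M on L2; bus BusUpgr; mem=18
  op24 P0: load  L1 → S/S on L1; bus BusRd Flush; mem=14
  op25 P0: store L2 := 14 → M/I on L2; bus BusRdX Flush; mem=2
  op26 P0: store L0 := 8 → M/I on L0; bus (none); mem=30
  op27 P1: store L3 := 19 → I/M on L3; bus (none); mem=7
  op28 P1: load  L1 → S/S on L1; bus (none); mem=14
  op29 P1: load  L4 → I/M on L4; bus (none); mem=0
  op30 P1: store L5 := 64 → I/M on L5; bus BusRdX Flush; mem=97

invalidations = 3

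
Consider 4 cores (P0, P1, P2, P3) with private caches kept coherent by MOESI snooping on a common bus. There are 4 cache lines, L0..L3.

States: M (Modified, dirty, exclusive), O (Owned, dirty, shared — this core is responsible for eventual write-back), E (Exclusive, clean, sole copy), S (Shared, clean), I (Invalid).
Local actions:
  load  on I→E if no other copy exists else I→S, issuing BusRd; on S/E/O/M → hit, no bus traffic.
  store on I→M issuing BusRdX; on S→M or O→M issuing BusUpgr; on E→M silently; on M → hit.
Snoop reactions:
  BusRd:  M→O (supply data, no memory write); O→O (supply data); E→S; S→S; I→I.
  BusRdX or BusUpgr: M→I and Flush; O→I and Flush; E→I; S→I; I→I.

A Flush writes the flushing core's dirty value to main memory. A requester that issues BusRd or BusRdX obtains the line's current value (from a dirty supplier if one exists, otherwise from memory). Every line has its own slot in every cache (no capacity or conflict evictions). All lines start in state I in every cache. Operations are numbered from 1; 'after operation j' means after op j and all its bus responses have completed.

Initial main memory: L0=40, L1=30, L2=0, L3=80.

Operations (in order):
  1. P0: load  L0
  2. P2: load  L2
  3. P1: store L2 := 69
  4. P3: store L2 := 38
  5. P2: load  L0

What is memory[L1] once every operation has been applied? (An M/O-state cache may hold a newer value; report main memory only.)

memory[L1] = 30

[1] P0: load  L0 | P0:E(40), P1:I, P2:I, P3:I | bus: BusRd
[2] P2: load  L2 | P0:I, P1:I, P2:E(0), P3:I | bus: BusRd
[3] P1: store L2 := 69 | P0:I, P1:M(69), P2:I, P3:I | bus: BusRdX
[4] P3: store L2 := 38 | P0:I, P1:I, P2:I, P3:M(38) | bus: BusRdX,Flush
[5] P2: load  L0 | P0:S(40), P1:I, P2:S(40), P3:I | bus: BusRd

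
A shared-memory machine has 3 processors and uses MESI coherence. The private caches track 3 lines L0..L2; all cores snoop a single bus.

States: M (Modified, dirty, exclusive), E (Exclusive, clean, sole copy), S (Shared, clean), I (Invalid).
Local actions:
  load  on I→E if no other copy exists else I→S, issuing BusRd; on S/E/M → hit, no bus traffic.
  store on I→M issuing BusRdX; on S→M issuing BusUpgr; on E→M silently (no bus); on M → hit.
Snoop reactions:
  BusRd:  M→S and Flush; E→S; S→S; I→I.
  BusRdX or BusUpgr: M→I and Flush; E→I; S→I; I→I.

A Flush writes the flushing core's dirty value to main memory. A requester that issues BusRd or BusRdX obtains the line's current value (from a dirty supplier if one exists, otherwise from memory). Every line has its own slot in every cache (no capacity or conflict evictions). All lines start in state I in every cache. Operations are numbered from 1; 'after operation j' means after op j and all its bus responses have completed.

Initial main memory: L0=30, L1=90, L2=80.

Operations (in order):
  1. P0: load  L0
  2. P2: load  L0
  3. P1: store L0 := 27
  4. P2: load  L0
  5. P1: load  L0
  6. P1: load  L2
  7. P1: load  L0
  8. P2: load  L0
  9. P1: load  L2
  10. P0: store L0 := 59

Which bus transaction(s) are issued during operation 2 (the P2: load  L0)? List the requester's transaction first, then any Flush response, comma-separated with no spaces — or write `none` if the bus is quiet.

1. P0: load  L0  bus=[BusRd]  L0: P0=E P1=I P2=I  mem[L0]=30
2. P2: load  L0  bus=[BusRd]  L0: P0=S P1=I P2=S  mem[L0]=30
3. P1: store L0 := 27  bus=[BusRdX]  L0: P0=I P1=M P2=I  mem[L0]=30
4. P2: load  L0  bus=[BusRd,Flush]  L0: P0=I P1=S P2=S  mem[L0]=27
5. P1: load  L0  bus=[-]  L0: P0=I P1=S P2=S  mem[L0]=27
6. P1: load  L2  bus=[BusRd]  L2: P0=I P1=E P2=I  mem[L2]=80
7. P1: load  L0  bus=[-]  L0: P0=I P1=S P2=S  mem[L0]=27
8. P2: load  L0  bus=[-]  L0: P0=I P1=S P2=S  mem[L0]=27
9. P1: load  L2  bus=[-]  L2: P0=I P1=E P2=I  mem[L2]=80
10. P0: store L0 := 59  bus=[BusRdX]  L0: P0=M P1=I P2=I  mem[L0]=27

bus = BusRd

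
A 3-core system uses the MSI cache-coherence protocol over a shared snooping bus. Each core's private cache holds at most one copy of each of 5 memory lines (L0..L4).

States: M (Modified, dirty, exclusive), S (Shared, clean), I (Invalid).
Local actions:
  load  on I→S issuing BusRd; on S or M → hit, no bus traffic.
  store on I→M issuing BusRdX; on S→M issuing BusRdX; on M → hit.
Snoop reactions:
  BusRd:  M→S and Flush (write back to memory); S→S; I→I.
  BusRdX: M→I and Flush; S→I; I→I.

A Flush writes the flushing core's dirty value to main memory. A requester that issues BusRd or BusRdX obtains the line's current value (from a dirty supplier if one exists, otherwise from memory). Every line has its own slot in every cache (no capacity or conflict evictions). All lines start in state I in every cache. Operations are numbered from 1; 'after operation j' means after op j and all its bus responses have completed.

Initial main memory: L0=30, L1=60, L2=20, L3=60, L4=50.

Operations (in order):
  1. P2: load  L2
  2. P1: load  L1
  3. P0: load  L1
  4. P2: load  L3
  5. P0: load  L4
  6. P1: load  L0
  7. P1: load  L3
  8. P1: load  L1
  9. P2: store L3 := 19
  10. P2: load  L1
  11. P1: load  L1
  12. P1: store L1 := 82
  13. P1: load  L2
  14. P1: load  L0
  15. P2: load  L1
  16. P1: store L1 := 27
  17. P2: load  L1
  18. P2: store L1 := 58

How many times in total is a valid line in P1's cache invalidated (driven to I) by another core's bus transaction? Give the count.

invalidations = 2

1. P2: load  L2  bus=[BusRd]  L2: P0=I P1=I P2=S  mem[L2]=20
2. P1: load  L1  bus=[BusRd]  L1: P0=I P1=S P2=I  mem[L1]=60
3. P0: load  L1  bus=[BusRd]  L1: P0=S P1=S P2=I  mem[L1]=60
4. P2: load  L3  bus=[BusRd]  L3: P0=I P1=I P2=S  mem[L3]=60
5. P0: load  L4  bus=[BusRd]  L4: P0=S P1=I P2=I  mem[L4]=50
6. P1: load  L0  bus=[BusRd]  L0: P0=I P1=S P2=I  mem[L0]=30
7. P1: load  L3  bus=[BusRd]  L3: P0=I P1=S P2=S  mem[L3]=60
8. P1: load  L1  bus=[-]  L1: P0=S P1=S P2=I  mem[L1]=60
9. P2: store L3 := 19  bus=[BusRdX]  L3: P0=I P1=I P2=M  mem[L3]=60
10. P2: load  L1  bus=[BusRd]  L1: P0=S P1=S P2=S  mem[L1]=60
11. P1: load  L1  bus=[-]  L1: P0=S P1=S P2=S  mem[L1]=60
12. P1: store L1 := 82  bus=[BusRdX]  L1: P0=I P1=M P2=I  mem[L1]=60
13. P1: load  L2  bus=[BusRd]  L2: P0=I P1=S P2=S  mem[L2]=20
14. P1: load  L0  bus=[-]  L0: P0=I P1=S P2=I  mem[L0]=30
15. P2: load  L1  bus=[BusRd,Flush]  L1: P0=I P1=S P2=S  mem[L1]=82
16. P1: store L1 := 27  bus=[BusRdX]  L1: P0=I P1=M P2=I  mem[L1]=82
17. P2: load  L1  bus=[BusRd,Flush]  L1: P0=I P1=S P2=S  mem[L1]=27
18. P2: store L1 := 58  bus=[BusRdX]  L1: P0=I P1=I P2=M  mem[L1]=27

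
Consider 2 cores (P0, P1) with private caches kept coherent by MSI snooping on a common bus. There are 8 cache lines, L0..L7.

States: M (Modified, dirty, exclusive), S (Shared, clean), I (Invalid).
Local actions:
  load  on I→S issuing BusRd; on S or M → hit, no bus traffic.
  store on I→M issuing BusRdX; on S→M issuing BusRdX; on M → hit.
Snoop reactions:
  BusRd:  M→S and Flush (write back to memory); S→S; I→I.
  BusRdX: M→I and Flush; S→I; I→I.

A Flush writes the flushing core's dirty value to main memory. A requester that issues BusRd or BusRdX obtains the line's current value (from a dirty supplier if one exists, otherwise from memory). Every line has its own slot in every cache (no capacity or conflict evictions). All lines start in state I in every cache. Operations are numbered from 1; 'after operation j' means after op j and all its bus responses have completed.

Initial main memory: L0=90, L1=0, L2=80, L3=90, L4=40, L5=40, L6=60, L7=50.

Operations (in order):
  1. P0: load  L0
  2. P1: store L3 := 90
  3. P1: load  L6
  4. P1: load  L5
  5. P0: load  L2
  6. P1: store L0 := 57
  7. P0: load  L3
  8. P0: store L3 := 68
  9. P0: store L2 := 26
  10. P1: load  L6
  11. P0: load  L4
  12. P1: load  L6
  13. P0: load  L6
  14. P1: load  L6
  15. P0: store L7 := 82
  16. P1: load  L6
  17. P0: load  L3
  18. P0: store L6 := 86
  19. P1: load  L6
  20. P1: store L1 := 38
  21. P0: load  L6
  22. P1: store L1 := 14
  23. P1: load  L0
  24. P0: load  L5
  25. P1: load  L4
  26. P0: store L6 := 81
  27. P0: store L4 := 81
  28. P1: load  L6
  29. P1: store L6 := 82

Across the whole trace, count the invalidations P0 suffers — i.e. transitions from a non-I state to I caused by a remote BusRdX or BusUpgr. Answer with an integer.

invalidations = 2

[1] P0: load  L0 | P0:S(90), P1:I | bus: BusRd
[2] P1: store L3 := 90 | P0:I, P1:M(90) | bus: BusRdX
[3] P1: load  L6 | P0:I, P1:S(60) | bus: BusRd
[4] P1: load  L5 | P0:I, P1:S(40) | bus: BusRd
[5] P0: load  L2 | P0:S(80), P1:I | bus: BusRd
[6] P1: store L0 := 57 | P0:I, P1:M(57) | bus: BusRdX
[7] P0: load  L3 | P0:S(90), P1:S(90) | bus: BusRd,Flush
[8] P0: store L3 := 68 | P0:M(68), P1:I | bus: BusRdX
[9] P0: store L2 := 26 | P0:M(26), P1:I | bus: BusRdX
[10] P1: load  L6 | P0:I, P1:S(60) | bus: none
[11] P0: load  L4 | P0:S(40), P1:I | bus: BusRd
[12] P1: load  L6 | P0:I, P1:S(60) | bus: none
[13] P0: load  L6 | P0:S(60), P1:S(60) | bus: BusRd
[14] P1: load  L6 | P0:S(60), P1:S(60) | bus: none
[15] P0: store L7 := 82 | P0:M(82), P1:I | bus: BusRdX
[16] P1: load  L6 | P0:S(60), P1:S(60) | bus: none
[17] P0: load  L3 | P0:M(68), P1:I | bus: none
[18] P0: store L6 := 86 | P0:M(86), P1:I | bus: BusRdX
[19] P1: load  L6 | P0:S(86), P1:S(86) | bus: BusRd,Flush
[20] P1: store L1 := 38 | P0:I, P1:M(38) | bus: BusRdX
[21] P0: load  L6 | P0:S(86), P1:S(86) | bus: none
[22] P1: store L1 := 14 | P0:I, P1:M(14) | bus: none
[23] P1: load  L0 | P0:I, P1:M(57) | bus: none
[24] P0: load  L5 | P0:S(40), P1:S(40) | bus: BusRd
[25] P1: load  L4 | P0:S(40), P1:S(40) | bus: BusRd
[26] P0: store L6 := 81 | P0:M(81), P1:I | bus: BusRdX
[27] P0: store L4 := 81 | P0:M(81), P1:I | bus: BusRdX
[28] P1: load  L6 | P0:S(81), P1:S(81) | bus: BusRd,Flush
[29] P1: store L6 := 82 | P0:I, P1:M(82) | bus: BusRdX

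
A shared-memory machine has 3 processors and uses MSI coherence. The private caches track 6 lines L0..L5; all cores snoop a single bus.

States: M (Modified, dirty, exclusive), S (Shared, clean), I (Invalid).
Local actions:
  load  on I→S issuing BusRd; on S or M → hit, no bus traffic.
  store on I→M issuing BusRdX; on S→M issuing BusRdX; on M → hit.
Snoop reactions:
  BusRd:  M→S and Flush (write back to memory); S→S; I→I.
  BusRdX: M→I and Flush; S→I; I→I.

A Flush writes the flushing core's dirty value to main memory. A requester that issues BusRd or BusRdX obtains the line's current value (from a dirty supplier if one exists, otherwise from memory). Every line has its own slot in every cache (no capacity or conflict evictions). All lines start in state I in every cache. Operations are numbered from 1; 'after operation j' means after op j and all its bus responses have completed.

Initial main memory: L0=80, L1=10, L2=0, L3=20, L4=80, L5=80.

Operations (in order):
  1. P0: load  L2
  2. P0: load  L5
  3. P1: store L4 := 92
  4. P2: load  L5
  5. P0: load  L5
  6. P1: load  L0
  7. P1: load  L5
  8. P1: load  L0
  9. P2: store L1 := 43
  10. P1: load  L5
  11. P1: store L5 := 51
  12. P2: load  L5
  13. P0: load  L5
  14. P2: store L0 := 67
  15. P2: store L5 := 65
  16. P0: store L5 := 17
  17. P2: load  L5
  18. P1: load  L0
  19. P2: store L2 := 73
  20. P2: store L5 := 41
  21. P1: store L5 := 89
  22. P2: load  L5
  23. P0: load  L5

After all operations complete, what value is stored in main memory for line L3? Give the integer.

memory[L3] = 20

[1] P0: load  L2 | P0:S(0), P1:I, P2:I | bus: BusRd
[2] P0: load  L5 | P0:S(80), P1:I, P2:I | bus: BusRd
[3] P1: store L4 := 92 | P0:I, P1:M(92), P2:I | bus: BusRdX
[4] P2: load  L5 | P0:S(80), P1:I, P2:S(80) | bus: BusRd
[5] P0: load  L5 | P0:S(80), P1:I, P2:S(80) | bus: none
[6] P1: load  L0 | P0:I, P1:S(80), P2:I | bus: BusRd
[7] P1: load  L5 | P0:S(80), P1:S(80), P2:S(80) | bus: BusRd
[8] P1: load  L0 | P0:I, P1:S(80), P2:I | bus: none
[9] P2: store L1 := 43 | P0:I, P1:I, P2:M(43) | bus: BusRdX
[10] P1: load  L5 | P0:S(80), P1:S(80), P2:S(80) | bus: none
[11] P1: store L5 := 51 | P0:I, P1:M(51), P2:I | bus: BusRdX
[12] P2: load  L5 | P0:I, P1:S(51), P2:S(51) | bus: BusRd,Flush
[13] P0: load  L5 | P0:S(51), P1:S(51), P2:S(51) | bus: BusRd
[14] P2: store L0 := 67 | P0:I, P1:I, P2:M(67) | bus: BusRdX
[15] P2: store L5 := 65 | P0:I, P1:I, P2:M(65) | bus: BusRdX
[16] P0: store L5 := 17 | P0:M(17), P1:I, P2:I | bus: BusRdX,Flush
[17] P2: load  L5 | P0:S(17), P1:I, P2:S(17) | bus: BusRd,Flush
[18] P1: load  L0 | P0:I, P1:S(67), P2:S(67) | bus: BusRd,Flush
[19] P2: store L2 := 73 | P0:I, P1:I, P2:M(73) | bus: BusRdX
[20] P2: store L5 := 41 | P0:I, P1:I, P2:M(41) | bus: BusRdX
[21] P1: store L5 := 89 | P0:I, P1:M(89), P2:I | bus: BusRdX,Flush
[22] P2: load  L5 | P0:I, P1:S(89), P2:S(89) | bus: BusRd,Flush
[23] P0: load  L5 | P0:S(89), P1:S(89), P2:S(89) | bus: BusRd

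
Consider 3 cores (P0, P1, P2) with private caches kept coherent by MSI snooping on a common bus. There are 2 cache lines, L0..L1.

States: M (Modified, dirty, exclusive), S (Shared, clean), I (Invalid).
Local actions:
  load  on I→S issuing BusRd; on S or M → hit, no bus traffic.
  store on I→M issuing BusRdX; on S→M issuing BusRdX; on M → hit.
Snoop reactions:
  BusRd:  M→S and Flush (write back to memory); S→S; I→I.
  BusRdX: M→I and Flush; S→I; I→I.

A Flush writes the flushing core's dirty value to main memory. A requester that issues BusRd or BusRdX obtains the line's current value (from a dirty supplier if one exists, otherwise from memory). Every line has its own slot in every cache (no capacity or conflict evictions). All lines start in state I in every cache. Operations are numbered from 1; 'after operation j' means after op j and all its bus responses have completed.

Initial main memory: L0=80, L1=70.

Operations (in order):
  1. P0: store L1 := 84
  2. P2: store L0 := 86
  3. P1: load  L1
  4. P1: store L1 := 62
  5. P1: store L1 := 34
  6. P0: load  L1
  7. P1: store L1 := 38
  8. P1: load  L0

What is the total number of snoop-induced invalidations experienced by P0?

invalidations = 2

step 1: P0: store L1 := 84  ⟶  MII  (L1)  txn=BusRdX  M[L1]=70
step 2: P2: store L0 := 86  ⟶  IIM  (L0)  txn=BusRdX  M[L0]=80
step 3: P1: load  L1  ⟶  SSI  (L1)  txn=BusRd+Flush  M[L1]=84
step 4: P1: store L1 := 62  ⟶  IMI  (L1)  txn=BusRdX  M[L1]=84
step 5: P1: store L1 := 34  ⟶  IMI  (L1)  txn=∅  M[L1]=84
step 6: P0: load  L1  ⟶  SSI  (L1)  txn=BusRd+Flush  M[L1]=34
step 7: P1: store L1 := 38  ⟶  IMI  (L1)  txn=BusRdX  M[L1]=34
step 8: P1: load  L0  ⟶  ISS  (L0)  txn=BusRd+Flush  M[L0]=86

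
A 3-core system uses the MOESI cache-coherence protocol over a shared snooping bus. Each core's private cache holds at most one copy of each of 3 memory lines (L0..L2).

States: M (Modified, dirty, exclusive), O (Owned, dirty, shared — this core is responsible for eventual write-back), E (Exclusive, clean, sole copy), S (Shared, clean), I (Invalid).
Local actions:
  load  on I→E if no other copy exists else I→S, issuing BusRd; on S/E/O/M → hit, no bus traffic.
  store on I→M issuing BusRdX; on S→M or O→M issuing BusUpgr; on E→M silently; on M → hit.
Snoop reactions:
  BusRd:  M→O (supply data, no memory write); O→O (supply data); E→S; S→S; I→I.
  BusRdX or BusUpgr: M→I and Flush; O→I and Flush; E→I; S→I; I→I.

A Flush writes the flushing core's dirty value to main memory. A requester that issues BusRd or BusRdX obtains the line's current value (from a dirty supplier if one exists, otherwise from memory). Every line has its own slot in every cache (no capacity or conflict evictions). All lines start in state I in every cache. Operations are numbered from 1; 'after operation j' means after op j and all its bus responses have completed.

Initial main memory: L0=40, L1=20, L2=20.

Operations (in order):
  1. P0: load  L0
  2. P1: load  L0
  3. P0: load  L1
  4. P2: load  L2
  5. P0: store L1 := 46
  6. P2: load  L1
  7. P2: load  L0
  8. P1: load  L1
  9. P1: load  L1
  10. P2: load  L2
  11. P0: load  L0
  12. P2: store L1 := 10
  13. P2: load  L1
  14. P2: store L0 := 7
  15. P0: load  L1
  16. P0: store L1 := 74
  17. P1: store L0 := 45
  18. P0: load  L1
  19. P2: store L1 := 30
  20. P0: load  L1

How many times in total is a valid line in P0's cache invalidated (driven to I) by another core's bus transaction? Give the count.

step 1: P0: load  L0  ⟶  EII  (L0)  txn=BusRd  M[L0]=40
step 2: P1: load  L0  ⟶  SSI  (L0)  txn=BusRd  M[L0]=40
step 3: P0: load  L1  ⟶  EII  (L1)  txn=BusRd  M[L1]=20
step 4: P2: load  L2  ⟶  IIE  (L2)  txn=BusRd  M[L2]=20
step 5: P0: store L1 := 46  ⟶  MII  (L1)  txn=∅  M[L1]=20
step 6: P2: load  L1  ⟶  OIS  (L1)  txn=BusRd  M[L1]=20
step 7: P2: load  L0  ⟶  SSS  (L0)  txn=BusRd  M[L0]=40
step 8: P1: load  L1  ⟶  OSS  (L1)  txn=BusRd  M[L1]=20
step 9: P1: load  L1  ⟶  OSS  (L1)  txn=∅  M[L1]=20
step 10: P2: load  L2  ⟶  IIE  (L2)  txn=∅  M[L2]=20
step 11: P0: load  L0  ⟶  SSS  (L0)  txn=∅  M[L0]=40
step 12: P2: store L1 := 10  ⟶  IIM  (L1)  txn=BusUpgr+Flush  M[L1]=46
step 13: P2: load  L1  ⟶  IIM  (L1)  txn=∅  M[L1]=46
step 14: P2: store L0 := 7  ⟶  IIM  (L0)  txn=BusUpgr  M[L0]=40
step 15: P0: load  L1  ⟶  SIO  (L1)  txn=BusRd  M[L1]=46
step 16: P0: store L1 := 74  ⟶  MII  (L1)  txn=BusUpgr+Flush  M[L1]=10
step 17: P1: store L0 := 45  ⟶  IMI  (L0)  txn=BusRdX+Flush  M[L0]=7
step 18: P0: load  L1  ⟶  MII  (L1)  txn=∅  M[L1]=10
step 19: P2: store L1 := 30  ⟶  IIM  (L1)  txn=BusRdX+Flush  M[L1]=74
step 20: P0: load  L1  ⟶  SIO  (L1)  txn=BusRd  M[L1]=74

invalidations = 3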